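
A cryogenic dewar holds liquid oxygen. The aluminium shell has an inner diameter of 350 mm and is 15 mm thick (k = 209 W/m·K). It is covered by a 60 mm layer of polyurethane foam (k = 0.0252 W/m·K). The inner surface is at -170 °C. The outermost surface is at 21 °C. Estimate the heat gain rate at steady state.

Q ≈ 47.9 W

Radial (spherical) resistances in series:
R_aluminium shell = (1/0.175 − 1/0.19)/(4π×209) = 1.718×10^-4 K/W
R_polyurethane foam = (1/0.19 − 1/0.25)/(4π×0.0252) = 3.989 K/W
R_total = 3.989 K/W
Q = ΔT/R_total = 191/3.989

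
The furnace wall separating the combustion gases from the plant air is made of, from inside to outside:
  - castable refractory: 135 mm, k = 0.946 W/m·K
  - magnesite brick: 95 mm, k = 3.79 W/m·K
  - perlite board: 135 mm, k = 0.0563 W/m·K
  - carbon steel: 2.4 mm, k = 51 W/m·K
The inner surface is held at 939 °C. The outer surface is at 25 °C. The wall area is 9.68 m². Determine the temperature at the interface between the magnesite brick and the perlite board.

Series thermal resistances:
R_castable refractory = L/(kA) = 0.135/(0.946×9.68) = 0.01474 K/W
R_magnesite brick = L/(kA) = 0.095/(3.79×9.68) = 0.002589 K/W
R_perlite board = L/(kA) = 0.135/(0.0563×9.68) = 0.2477 K/W
R_carbon steel = L/(kA) = 0.0024/(51×9.68) = 4.861×10^-6 K/W
R_total = 0.2651 K/W;  Q = ΔT/R_total = 914/0.2651 = 3448 W
T_interface = T_inner − Q·ΣR(inner→interface) = 939 − 3450×0.01733

T ≈ 879 °C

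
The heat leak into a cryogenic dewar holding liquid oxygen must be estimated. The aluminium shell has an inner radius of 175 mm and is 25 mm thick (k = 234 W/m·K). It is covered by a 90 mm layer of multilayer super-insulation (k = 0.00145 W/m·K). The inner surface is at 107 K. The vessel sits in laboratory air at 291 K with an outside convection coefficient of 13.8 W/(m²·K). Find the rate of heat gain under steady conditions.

Radial (spherical) resistances in series:
R_aluminium shell = (1/0.175 − 1/0.2)/(4π×234) = 2.429×10^-4 K/W
R_multilayer super-insulation = (1/0.2 − 1/0.29)/(4π×0.00145) = 85.16 K/W
R_outer film = 1/(h·4πr_o²) = 1/(13.8×4π×0.29²) = 0.06857 K/W
R_total = 85.23 K/W
Q = ΔT/R_total = 184/85.23

Q ≈ 2.16 W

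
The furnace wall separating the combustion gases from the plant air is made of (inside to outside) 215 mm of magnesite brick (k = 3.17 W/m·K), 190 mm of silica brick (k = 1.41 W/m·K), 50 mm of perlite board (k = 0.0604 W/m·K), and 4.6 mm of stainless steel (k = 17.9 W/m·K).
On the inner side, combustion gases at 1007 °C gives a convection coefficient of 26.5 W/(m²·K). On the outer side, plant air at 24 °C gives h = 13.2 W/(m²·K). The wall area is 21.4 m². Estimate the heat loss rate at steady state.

Q ≈ 18400 W

Model the wall as resistances in series:
R_inner film = 1/(h_i·A) = 1/(26.5×21.4) = 0.001763 K/W
R_magnesite brick = L/(kA) = 0.215/(3.17×21.4) = 0.003169 K/W
R_silica brick = L/(kA) = 0.19/(1.41×21.4) = 0.006297 K/W
R_perlite board = L/(kA) = 0.05/(0.0604×21.4) = 0.03868 K/W
R_stainless steel = L/(kA) = 0.0046/(17.9×21.4) = 1.201×10^-5 K/W
R_outer film = 1/(h_o·A) = 1/(13.2×21.4) = 0.00354 K/W
R_total = 0.05346 K/W
Q = ΔT / R_total = 983 / 0.05346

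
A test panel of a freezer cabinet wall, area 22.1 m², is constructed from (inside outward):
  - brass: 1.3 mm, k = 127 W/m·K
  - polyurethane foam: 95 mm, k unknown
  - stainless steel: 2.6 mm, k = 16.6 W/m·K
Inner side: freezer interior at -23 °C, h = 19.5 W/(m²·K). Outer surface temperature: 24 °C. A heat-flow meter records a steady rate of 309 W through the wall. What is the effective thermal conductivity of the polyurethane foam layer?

k ≈ 0.0287 W/(m·K)

Series thermal resistances:
R_inner film = 1/(h_i·A) = 1/(19.5×22.1) = 0.00232 K/W
R_brass = L/(kA) = 0.0013/(127×22.1) = 4.632×10^-7 K/W
R_stainless steel = L/(kA) = 0.0026/(16.6×22.1) = 7.087×10^-6 K/W
Sum of known resistances R_other = 0.002328 K/W
Total R = ΔT/Q = 47/309 = 0.1521 K/W
R_polyurethane foam = R_total − R_other = 0.1498 K/W
k = L/(R·A) = 0.095/(0.1498×22.1)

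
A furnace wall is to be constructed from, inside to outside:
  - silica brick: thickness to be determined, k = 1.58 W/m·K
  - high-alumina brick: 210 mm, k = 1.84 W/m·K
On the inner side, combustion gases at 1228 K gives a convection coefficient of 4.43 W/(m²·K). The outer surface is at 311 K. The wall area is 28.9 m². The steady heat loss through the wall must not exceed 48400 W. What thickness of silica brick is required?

L ≈ 328 mm

Thermal resistances in series:
R_inner film = 1/(h_i·A) = 1/(4.43×28.9) = 0.007811 K/W
R_high-alumina brick = L/(kA) = 0.21/(1.84×28.9) = 0.003949 K/W
Sum of the known resistances R_other = 0.01176 K/W
Required total resistance R_tot = ΔT/Q_allow = 917/48400 = 0.01895 K/W
R_silica brick = R_tot − R_other = 0.007186 K/W
L = R·k·A = 0.007186×1.58×28.9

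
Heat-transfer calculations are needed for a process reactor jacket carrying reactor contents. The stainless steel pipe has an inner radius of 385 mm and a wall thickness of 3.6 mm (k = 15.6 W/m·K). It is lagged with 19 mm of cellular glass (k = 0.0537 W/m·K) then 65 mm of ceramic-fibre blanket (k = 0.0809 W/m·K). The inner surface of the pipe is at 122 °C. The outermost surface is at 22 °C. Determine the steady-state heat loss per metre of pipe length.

q′ ≈ 231 W/m

Cylindrical conduction, so R = ln(r₂/r₁)/(2πkL) per layer, in series:
R_stainless steel pipe wall = ln(388.6/385)/(2π×15.6×1) = 9.495×10^-5 K/W
R_cellular glass = ln(407.6/388.6)/(2π×0.0537×1) = 0.1415 K/W
R_ceramic-fibre blanket = ln(472.6/407.6)/(2π×0.0809×1) = 0.2911 K/W
R_total = 0.4327 K/W
Q = ΔT/R_total = 100/0.4327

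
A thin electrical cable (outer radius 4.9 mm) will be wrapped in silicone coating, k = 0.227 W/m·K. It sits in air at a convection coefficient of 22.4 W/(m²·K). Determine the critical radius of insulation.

r_cr ≈ 10.1 mm

For a cylinder r_cr = k/h = 0.227/22.4
r_cr = 10.1 mm; since the bare radius (4.9 mm) is below r_cr, adding a thin layer of insulation will *increase* heat loss.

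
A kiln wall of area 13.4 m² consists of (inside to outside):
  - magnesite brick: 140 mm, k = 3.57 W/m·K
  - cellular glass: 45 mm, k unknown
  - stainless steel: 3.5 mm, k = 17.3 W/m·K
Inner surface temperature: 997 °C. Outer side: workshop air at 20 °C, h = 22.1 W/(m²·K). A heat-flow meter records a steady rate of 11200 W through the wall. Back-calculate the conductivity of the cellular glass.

k ≈ 0.0415 W/(m·K)

Thermal resistances in series:
R_magnesite brick = L/(kA) = 0.14/(3.57×13.4) = 0.002927 K/W
R_stainless steel = L/(kA) = 0.0035/(17.3×13.4) = 1.51×10^-5 K/W
R_outer film = 1/(h_o·A) = 1/(22.1×13.4) = 0.003377 K/W
Sum of known resistances R_other = 0.006318 K/W
Total R = ΔT/Q = 977/11200 = 0.08723 K/W
R_cellular glass = R_total − R_other = 0.08091 K/W
k = L/(R·A) = 0.045/(0.08091×13.4)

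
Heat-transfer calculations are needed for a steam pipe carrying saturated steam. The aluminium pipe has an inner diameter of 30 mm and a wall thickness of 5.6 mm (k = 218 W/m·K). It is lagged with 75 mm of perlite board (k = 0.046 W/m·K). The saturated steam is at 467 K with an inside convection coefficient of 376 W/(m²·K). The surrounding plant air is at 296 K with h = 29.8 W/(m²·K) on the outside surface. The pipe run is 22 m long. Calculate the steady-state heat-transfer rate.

Q ≈ 697 W

Cylindrical conduction, so R = ln(r₂/r₁)/(2πkL) per layer, in series:
R_inner film = 1/(h_i·2πr₁L) = 1/(376×2π×0.015×22) = 0.001283 K/W
R_aluminium pipe wall = ln(20.6/15)/(2π×218×22) = 1.053×10^-5 K/W
R_perlite board = ln(95.6/20.6)/(2π×0.046×22) = 0.2414 K/W
R_outer film = 1/(h_o·2πr_oL) = 1/(29.8×2π×0.0956×22) = 0.002539 K/W
R_total = 0.2452 K/W
Q = ΔT/R_total = 171/0.2452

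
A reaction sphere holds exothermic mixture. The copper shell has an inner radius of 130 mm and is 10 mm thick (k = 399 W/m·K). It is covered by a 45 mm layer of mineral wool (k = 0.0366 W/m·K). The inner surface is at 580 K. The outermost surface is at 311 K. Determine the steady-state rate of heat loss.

Q ≈ 71.2 W

Spherical conduction: R = (1/r_in − 1/r_out)/(4πk) per layer; series-sum.
R_copper shell = (1/0.13 − 1/0.14)/(4π×399) = 1.096×10^-4 K/W
R_mineral wool = (1/0.14 − 1/0.185)/(4π×0.0366) = 3.778 K/W
R_total = 3.778 K/W
Q = ΔT/R_total = 269/3.778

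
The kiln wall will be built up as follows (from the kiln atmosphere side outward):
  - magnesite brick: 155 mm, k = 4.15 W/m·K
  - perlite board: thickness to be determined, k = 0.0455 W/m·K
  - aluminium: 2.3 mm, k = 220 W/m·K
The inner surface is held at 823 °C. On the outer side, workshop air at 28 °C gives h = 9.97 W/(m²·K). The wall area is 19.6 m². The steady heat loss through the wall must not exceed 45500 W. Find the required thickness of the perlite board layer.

L ≈ 9.32 mm

Series thermal resistances:
R_magnesite brick = L/(kA) = 0.155/(4.15×19.6) = 0.001906 K/W
R_aluminium = L/(kA) = 0.0023/(220×19.6) = 5.334×10^-7 K/W
R_outer film = 1/(h_o·A) = 1/(9.97×19.6) = 0.005117 K/W
Sum of the known resistances R_other = 0.007024 K/W
Required total resistance R_tot = ΔT/Q_allow = 795/45500 = 0.01747 K/W
R_perlite board = R_tot − R_other = 0.01045 K/W
L = R·k·A = 0.01045×0.0455×19.6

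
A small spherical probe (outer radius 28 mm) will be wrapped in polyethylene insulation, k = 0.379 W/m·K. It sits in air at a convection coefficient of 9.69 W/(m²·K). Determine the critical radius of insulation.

For a sphere r_cr = 2k/h = 2×0.379/9.69
r_cr = 78.2 mm; since the bare radius (28 mm) is below r_cr, adding a thin layer of insulation will *increase* heat loss.

r_cr ≈ 78.2 mm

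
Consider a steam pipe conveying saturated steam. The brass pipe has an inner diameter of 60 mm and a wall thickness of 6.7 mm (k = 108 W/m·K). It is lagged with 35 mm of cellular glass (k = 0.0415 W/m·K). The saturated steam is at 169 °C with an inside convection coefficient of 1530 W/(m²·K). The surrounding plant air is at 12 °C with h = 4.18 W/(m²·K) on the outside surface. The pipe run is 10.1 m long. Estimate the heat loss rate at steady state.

Q ≈ 511 W

For a radial system each layer contributes R = ln(r_out/r_in)/(2πkL); films add R = 1/(hA).
R_inner film = 1/(h_i·2πr₁L) = 1/(1530×2π×0.03×10.1) = 3.433×10^-4 K/W
R_brass pipe wall = ln(36.7/30)/(2π×108×10.1) = 2.941×10^-5 K/W
R_cellular glass = ln(71.7/36.7)/(2π×0.0415×10.1) = 0.2543 K/W
R_outer film = 1/(h_o·2πr_oL) = 1/(4.18×2π×0.0717×10.1) = 0.05258 K/W
R_total = 0.3072 K/W
Q = ΔT/R_total = 157/0.3072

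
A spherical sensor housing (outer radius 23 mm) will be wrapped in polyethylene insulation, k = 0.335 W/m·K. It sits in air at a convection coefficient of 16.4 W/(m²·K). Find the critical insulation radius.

For a sphere r_cr = 2k/h = 2×0.335/16.4
r_cr = 40.9 mm; since the bare radius (23 mm) is below r_cr, adding a thin layer of insulation will *increase* heat loss.

r_cr ≈ 40.9 mm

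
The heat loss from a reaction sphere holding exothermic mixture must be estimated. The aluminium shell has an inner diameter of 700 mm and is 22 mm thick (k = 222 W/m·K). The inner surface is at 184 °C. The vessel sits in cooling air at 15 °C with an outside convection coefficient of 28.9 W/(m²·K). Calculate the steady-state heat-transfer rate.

Q ≈ 8470 W

For a spherical shell R = (1/r₁ − 1/r₂)/(4πk); film R = 1/(h·4πr²). In series:
R_aluminium shell = (1/0.35 − 1/0.372)/(4π×222) = 6.057×10^-5 K/W
R_outer film = 1/(h·4πr_o²) = 1/(28.9×4π×0.372²) = 0.0199 K/W
R_total = 0.01996 K/W
Q = ΔT/R_total = 169/0.01996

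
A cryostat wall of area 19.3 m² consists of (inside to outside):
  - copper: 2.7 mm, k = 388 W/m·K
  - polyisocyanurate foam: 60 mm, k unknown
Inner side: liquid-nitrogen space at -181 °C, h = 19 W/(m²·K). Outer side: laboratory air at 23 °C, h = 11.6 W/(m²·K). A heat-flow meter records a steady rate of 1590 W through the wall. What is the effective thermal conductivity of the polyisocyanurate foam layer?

Thermal resistances in series:
R_inner film = 1/(h_i·A) = 1/(19×19.3) = 0.002727 K/W
R_copper = L/(kA) = 0.0027/(388×19.3) = 3.606×10^-7 K/W
R_outer film = 1/(h_o·A) = 1/(11.6×19.3) = 0.004467 K/W
Sum of known resistances R_other = 0.007194 K/W
Total R = ΔT/Q = 204/1590 = 0.1283 K/W
R_polyisocyanurate foam = R_total − R_other = 0.1211 K/W
k = L/(R·A) = 0.06/(0.1211×19.3)

k ≈ 0.0257 W/(m·K)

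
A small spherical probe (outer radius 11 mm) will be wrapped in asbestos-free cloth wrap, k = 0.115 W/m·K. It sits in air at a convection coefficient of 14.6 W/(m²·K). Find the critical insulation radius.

r_cr ≈ 15.8 mm

For a sphere r_cr = 2k/h = 2×0.115/14.6
r_cr = 15.8 mm; since the bare radius (11 mm) is below r_cr, adding a thin layer of insulation will *increase* heat loss.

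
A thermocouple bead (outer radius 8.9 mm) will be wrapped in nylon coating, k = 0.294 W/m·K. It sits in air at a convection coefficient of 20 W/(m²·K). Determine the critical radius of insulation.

For a sphere r_cr = 2k/h = 2×0.294/20
r_cr = 29.4 mm; since the bare radius (8.9 mm) is below r_cr, adding a thin layer of insulation will *increase* heat loss.

r_cr ≈ 29.4 mm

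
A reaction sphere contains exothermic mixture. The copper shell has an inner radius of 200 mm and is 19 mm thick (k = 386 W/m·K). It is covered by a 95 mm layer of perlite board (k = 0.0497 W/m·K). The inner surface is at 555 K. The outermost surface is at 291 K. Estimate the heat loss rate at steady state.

Q ≈ 119 W

Radial (spherical) resistances in series:
R_copper shell = (1/0.2 − 1/0.219)/(4π×386) = 8.943×10^-5 K/W
R_perlite board = (1/0.219 − 1/0.314)/(4π×0.0497) = 2.212 K/W
R_total = 2.212 K/W
Q = ΔT/R_total = 264/2.212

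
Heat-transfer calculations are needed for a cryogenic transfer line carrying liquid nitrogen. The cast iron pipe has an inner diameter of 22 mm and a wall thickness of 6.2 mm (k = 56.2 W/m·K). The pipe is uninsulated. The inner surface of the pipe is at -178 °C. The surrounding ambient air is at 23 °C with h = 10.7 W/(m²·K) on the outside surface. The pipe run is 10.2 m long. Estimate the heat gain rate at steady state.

Q ≈ 2370 W

Per-layer cylindrical resistances, series-summed:
R_cast iron pipe wall = ln(17.2/11)/(2π×56.2×10.2) = 1.241×10^-4 K/W
R_outer film = 1/(h_o·2πr_oL) = 1/(10.7×2π×0.0172×10.2) = 0.08478 K/W
R_total = 0.08491 K/W
Q = ΔT/R_total = 201/0.08491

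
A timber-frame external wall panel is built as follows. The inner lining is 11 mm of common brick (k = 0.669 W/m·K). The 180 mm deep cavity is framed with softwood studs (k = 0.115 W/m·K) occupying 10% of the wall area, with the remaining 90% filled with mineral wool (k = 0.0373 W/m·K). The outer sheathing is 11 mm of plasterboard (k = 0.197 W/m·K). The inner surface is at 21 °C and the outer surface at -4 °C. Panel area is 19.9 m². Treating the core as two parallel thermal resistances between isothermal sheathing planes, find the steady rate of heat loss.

Sheathing layers in series; stud and cavity paths in parallel between them.
R_inner = 0.011/(0.669×19.9) = 8.263×10^-4 K/W
R_stud  = 0.18/(0.115×0.1×19.9) = 0.7865 K/W
R_cav   = 0.18/(0.0373×0.9×19.9) = 0.2694 K/W
1/R_core = 1/R_stud + 1/R_cav → R_core = 0.2007 K/W
R_outer = 0.011/(0.197×19.9) = 0.002806 K/W
R_total = 0.2043 K/W
Q = ΔT/R_total = 25/0.2043

Q ≈ 122 W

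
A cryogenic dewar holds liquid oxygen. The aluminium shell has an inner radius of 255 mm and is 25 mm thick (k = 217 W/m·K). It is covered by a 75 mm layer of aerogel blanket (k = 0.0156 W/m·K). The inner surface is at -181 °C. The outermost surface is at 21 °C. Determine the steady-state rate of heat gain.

Radial (spherical) resistances in series:
R_aluminium shell = (1/0.255 − 1/0.28)/(4π×217) = 1.284×10^-4 K/W
R_aerogel blanket = (1/0.28 − 1/0.355)/(4π×0.0156) = 3.849 K/W
R_total = 3.849 K/W
Q = ΔT/R_total = 202/3.849

Q ≈ 52.5 W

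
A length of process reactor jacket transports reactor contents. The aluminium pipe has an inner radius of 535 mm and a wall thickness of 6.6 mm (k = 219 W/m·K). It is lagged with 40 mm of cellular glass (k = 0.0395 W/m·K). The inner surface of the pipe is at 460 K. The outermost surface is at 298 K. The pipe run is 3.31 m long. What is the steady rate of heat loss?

Q ≈ 1870 W

Treating each annulus and film as a series resistance:
R_aluminium pipe wall = ln(541.6/535)/(2π×219×3.31) = 2.692×10^-6 K/W
R_cellular glass = ln(581.6/541.6)/(2π×0.0395×3.31) = 0.08674 K/W
R_total = 0.08674 K/W
Q = ΔT/R_total = 162/0.08674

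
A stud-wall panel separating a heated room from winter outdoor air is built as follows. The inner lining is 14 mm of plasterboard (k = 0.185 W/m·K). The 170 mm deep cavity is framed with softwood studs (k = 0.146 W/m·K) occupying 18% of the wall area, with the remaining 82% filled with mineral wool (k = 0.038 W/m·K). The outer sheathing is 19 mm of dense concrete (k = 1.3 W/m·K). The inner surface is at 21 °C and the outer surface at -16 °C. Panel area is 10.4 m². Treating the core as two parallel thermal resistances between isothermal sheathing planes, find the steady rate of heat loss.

Q ≈ 126 W

Sheathing layers in series; stud and cavity paths in parallel between them.
R_inner = 0.014/(0.185×10.4) = 0.007277 K/W
R_stud  = 0.17/(0.146×0.18×10.4) = 0.622 K/W
R_cav   = 0.17/(0.038×0.82×10.4) = 0.5246 K/W
1/R_core = 1/R_stud + 1/R_cav → R_core = 0.2846 K/W
R_outer = 0.019/(1.3×10.4) = 0.001405 K/W
R_total = 0.2933 K/W
Q = ΔT/R_total = 37/0.2933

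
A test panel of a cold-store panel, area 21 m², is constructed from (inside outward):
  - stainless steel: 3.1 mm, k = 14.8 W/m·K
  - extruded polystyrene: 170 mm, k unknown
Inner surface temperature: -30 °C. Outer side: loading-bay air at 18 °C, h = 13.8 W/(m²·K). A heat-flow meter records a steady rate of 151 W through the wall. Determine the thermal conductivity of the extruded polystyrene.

Treating each layer as a thermal resistance in series:
R_stainless steel = L/(kA) = 0.0031/(14.8×21) = 9.974×10^-6 K/W
R_outer film = 1/(h_o·A) = 1/(13.8×21) = 0.003451 K/W
Sum of known resistances R_other = 0.003461 K/W
Total R = ΔT/Q = 48/151 = 0.3179 K/W
R_extruded polystyrene = R_total − R_other = 0.3144 K/W
k = L/(R·A) = 0.17/(0.3144×21)

k ≈ 0.0257 W/(m·K)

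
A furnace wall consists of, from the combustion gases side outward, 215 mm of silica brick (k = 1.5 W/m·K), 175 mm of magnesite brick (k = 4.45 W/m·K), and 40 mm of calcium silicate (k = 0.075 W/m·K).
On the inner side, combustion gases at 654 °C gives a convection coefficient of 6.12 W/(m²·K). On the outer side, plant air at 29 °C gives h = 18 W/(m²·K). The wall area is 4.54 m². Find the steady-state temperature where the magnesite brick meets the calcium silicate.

Model the wall as resistances in series:
R_inner film = 1/(h_i·A) = 1/(6.12×4.54) = 0.03599 K/W
R_silica brick = L/(kA) = 0.215/(1.5×4.54) = 0.03157 K/W
R_magnesite brick = L/(kA) = 0.175/(4.45×4.54) = 0.008662 K/W
R_calcium silicate = L/(kA) = 0.04/(0.075×4.54) = 0.1175 K/W
R_outer film = 1/(h_o·A) = 1/(18×4.54) = 0.01224 K/W
R_total = 0.2059 K/W;  Q = ΔT/R_total = 625/0.2059 = 3035 W
T_interface = T_inner − Q·ΣR(inner→interface) = 654 − 3030×0.07622

T ≈ 423 °C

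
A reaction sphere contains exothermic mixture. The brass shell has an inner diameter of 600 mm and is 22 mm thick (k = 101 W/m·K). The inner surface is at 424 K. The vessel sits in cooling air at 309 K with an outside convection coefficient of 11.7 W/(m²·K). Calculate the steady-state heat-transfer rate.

Q ≈ 1750 W

Each spherical layer contributes R = (1/r_i − 1/r_o)/(4πk):
R_brass shell = (1/0.3 − 1/0.322)/(4π×101) = 1.794×10^-4 K/W
R_outer film = 1/(h·4πr_o²) = 1/(11.7×4π×0.322²) = 0.0656 K/W
R_total = 0.06578 K/W
Q = ΔT/R_total = 115/0.06578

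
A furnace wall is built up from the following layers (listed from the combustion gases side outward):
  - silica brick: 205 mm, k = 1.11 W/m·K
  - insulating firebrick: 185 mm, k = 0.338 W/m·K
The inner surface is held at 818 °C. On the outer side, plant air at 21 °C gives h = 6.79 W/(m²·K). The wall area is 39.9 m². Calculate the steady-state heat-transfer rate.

Q ≈ 36200 W

Series thermal resistances:
R_silica brick = L/(kA) = 0.205/(1.11×39.9) = 0.004629 K/W
R_insulating firebrick = L/(kA) = 0.185/(0.338×39.9) = 0.01372 K/W
R_outer film = 1/(h_o·A) = 1/(6.79×39.9) = 0.003691 K/W
R_total = 0.02204 K/W
Q = ΔT / R_total = 797 / 0.02204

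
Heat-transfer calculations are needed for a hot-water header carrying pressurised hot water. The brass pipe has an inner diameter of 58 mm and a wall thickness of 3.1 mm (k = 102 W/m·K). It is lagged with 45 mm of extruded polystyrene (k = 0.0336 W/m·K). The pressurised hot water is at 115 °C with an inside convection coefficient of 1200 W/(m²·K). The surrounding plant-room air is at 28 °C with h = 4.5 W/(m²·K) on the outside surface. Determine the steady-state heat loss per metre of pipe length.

Cylindrical conduction, so R = ln(r₂/r₁)/(2πkL) per layer, in series:
R_inner film = 1/(h_i·2πr₁L) = 1/(1200×2π×0.029×1) = 0.004573 K/W
R_brass pipe wall = ln(32.1/29)/(2π×102×1) = 1.585×10^-4 K/W
R_extruded polystyrene = ln(77.1/32.1)/(2π×0.0336×1) = 4.151 K/W
R_outer film = 1/(h_o·2πr_oL) = 1/(4.5×2π×0.0771×1) = 0.4587 K/W
R_total = 4.614 K/W
Q = ΔT/R_total = 87/4.614

q′ ≈ 18.9 W/m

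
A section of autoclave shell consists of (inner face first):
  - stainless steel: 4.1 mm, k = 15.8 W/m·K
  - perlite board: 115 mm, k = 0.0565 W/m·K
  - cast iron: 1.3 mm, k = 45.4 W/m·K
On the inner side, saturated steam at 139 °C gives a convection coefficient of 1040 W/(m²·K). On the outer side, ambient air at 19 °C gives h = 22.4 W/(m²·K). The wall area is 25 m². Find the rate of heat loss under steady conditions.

Model the wall as resistances in series:
R_inner film = 1/(h_i·A) = 1/(1040×25) = 3.846×10^-5 K/W
R_stainless steel = L/(kA) = 0.0041/(15.8×25) = 1.038×10^-5 K/W
R_perlite board = L/(kA) = 0.115/(0.0565×25) = 0.08142 K/W
R_cast iron = L/(kA) = 0.0013/(45.4×25) = 1.145×10^-6 K/W
R_outer film = 1/(h_o·A) = 1/(22.4×25) = 0.001786 K/W
R_total = 0.08325 K/W
Q = ΔT / R_total = 120 / 0.08325

Q ≈ 1440 W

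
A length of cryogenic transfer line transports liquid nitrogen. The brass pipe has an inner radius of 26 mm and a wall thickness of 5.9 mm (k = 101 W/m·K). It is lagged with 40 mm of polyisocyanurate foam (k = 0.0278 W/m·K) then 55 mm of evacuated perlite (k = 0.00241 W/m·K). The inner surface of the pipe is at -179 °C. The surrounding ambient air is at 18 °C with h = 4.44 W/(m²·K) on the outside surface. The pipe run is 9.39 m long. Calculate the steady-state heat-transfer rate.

Q ≈ 43.6 W

Cylindrical conduction, so R = ln(r₂/r₁)/(2πkL) per layer, in series:
R_brass pipe wall = ln(31.9/26)/(2π×101×9.39) = 3.432×10^-5 K/W
R_polyisocyanurate foam = ln(71.9/31.9)/(2π×0.0278×9.39) = 0.4955 K/W
R_evacuated perlite = ln(126.9/71.9)/(2π×0.00241×9.39) = 3.996 K/W
R_outer film = 1/(h_o·2πr_oL) = 1/(4.44×2π×0.1269×9.39) = 0.03008 K/W
R_total = 4.521 K/W
Q = ΔT/R_total = 197/4.521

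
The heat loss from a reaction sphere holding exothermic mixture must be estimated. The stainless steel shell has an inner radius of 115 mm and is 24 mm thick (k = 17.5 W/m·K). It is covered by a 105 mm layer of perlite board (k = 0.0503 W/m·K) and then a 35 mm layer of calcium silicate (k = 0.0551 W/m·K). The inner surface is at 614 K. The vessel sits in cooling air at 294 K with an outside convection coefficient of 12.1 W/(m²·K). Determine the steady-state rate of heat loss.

Q ≈ 55.8 W

Each spherical layer contributes R = (1/r_i − 1/r_o)/(4πk):
R_stainless steel shell = (1/0.115 − 1/0.139)/(4π×17.5) = 0.006827 K/W
R_perlite board = (1/0.139 − 1/0.244)/(4π×0.0503) = 4.898 K/W
R_calcium silicate = (1/0.244 − 1/0.279)/(4π×0.0551) = 0.7425 K/W
R_outer film = 1/(h·4πr_o²) = 1/(12.1×4π×0.279²) = 0.08449 K/W
R_total = 5.732 K/W
Q = ΔT/R_total = 320/5.732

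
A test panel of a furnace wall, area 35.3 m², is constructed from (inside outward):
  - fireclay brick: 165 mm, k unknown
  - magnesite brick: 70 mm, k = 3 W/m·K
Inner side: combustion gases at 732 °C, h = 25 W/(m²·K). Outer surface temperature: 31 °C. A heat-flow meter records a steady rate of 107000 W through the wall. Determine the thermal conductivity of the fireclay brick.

k ≈ 0.983 W/(m·K)

Using the resistance-network approach (series):
R_inner film = 1/(h_i·A) = 1/(25×35.3) = 0.001133 K/W
R_magnesite brick = L/(kA) = 0.07/(3×35.3) = 6.61×10^-4 K/W
Sum of known resistances R_other = 0.001794 K/W
Total R = ΔT/Q = 701/107000 = 0.006551 K/W
R_fireclay brick = R_total − R_other = 0.004757 K/W
k = L/(R·A) = 0.165/(0.004757×35.3)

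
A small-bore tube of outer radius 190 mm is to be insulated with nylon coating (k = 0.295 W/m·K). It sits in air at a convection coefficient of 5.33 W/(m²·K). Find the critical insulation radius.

r_cr ≈ 55.3 mm

For a cylinder r_cr = k/h = 0.295/5.33
r_cr = 55.3 mm; since the bare radius (190 mm) is above r_cr, any added insulation will reduce heat loss.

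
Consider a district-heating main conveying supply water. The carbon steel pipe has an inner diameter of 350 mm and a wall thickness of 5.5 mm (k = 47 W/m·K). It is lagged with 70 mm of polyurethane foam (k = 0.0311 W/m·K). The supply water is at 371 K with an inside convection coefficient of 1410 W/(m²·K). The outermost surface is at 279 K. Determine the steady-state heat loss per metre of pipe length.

q′ ≈ 54.8 W/m

Cylindrical conduction, so R = ln(r₂/r₁)/(2πkL) per layer, in series:
R_inner film = 1/(h_i·2πr₁L) = 1/(1410×2π×0.175×1) = 6.45×10^-4 K/W
R_carbon steel pipe wall = ln(180.5/175)/(2π×47×1) = 1.048×10^-4 K/W
R_polyurethane foam = ln(250.5/180.5)/(2π×0.0311×1) = 1.677 K/W
R_total = 1.678 K/W
Q = ΔT/R_total = 92/1.678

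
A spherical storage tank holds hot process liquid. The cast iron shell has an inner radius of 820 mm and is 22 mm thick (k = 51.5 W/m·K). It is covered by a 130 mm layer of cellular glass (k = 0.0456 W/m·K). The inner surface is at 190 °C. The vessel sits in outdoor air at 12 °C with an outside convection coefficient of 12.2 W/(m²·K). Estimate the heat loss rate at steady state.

Q ≈ 626 W

Spherical conduction: R = (1/r_in − 1/r_out)/(4πk) per layer; series-sum.
R_cast iron shell = (1/0.82 − 1/0.842)/(4π×51.5) = 4.924×10^-5 K/W
R_cellular glass = (1/0.842 − 1/0.972)/(4π×0.0456) = 0.2772 K/W
R_outer film = 1/(h·4πr_o²) = 1/(12.2×4π×0.972²) = 0.006904 K/W
R_total = 0.2842 K/W
Q = ΔT/R_total = 178/0.2842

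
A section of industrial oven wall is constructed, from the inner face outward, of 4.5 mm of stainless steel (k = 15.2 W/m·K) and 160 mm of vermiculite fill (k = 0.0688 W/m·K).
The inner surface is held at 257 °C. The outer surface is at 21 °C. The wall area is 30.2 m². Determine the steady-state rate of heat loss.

Series thermal resistances:
R_stainless steel = L/(kA) = 0.0045/(15.2×30.2) = 9.803×10^-6 K/W
R_vermiculite fill = L/(kA) = 0.16/(0.0688×30.2) = 0.07701 K/W
R_total = 0.07702 K/W
Q = ΔT / R_total = 236 / 0.07702

Q ≈ 3060 W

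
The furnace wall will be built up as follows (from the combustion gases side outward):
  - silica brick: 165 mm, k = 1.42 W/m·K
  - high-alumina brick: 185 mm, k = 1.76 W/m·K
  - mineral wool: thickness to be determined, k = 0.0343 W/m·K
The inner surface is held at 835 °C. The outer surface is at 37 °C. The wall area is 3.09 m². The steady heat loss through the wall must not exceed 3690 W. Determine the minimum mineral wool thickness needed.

L ≈ 15.3 mm

Using the resistance-network approach (series):
R_silica brick = L/(kA) = 0.165/(1.42×3.09) = 0.0376 K/W
R_high-alumina brick = L/(kA) = 0.185/(1.76×3.09) = 0.03402 K/W
Sum of the known resistances R_other = 0.07162 K/W
Required total resistance R_tot = ΔT/Q_allow = 798/3690 = 0.2163 K/W
R_mineral wool = R_tot − R_other = 0.1446 K/W
L = R·k·A = 0.1446×0.0343×3.09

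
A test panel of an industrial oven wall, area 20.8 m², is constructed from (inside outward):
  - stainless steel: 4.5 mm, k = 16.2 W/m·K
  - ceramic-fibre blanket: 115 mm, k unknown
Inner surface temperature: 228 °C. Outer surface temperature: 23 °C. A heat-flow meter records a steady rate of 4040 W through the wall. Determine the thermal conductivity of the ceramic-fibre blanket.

Model the wall as resistances in series:
R_stainless steel = L/(kA) = 0.0045/(16.2×20.8) = 1.335×10^-5 K/W
Sum of known resistances R_other = 1.335×10^-5 K/W
Total R = ΔT/Q = 205/4040 = 0.05074 K/W
R_ceramic-fibre blanket = R_total − R_other = 0.05073 K/W
k = L/(R·A) = 0.115/(0.05073×20.8)

k ≈ 0.109 W/(m·K)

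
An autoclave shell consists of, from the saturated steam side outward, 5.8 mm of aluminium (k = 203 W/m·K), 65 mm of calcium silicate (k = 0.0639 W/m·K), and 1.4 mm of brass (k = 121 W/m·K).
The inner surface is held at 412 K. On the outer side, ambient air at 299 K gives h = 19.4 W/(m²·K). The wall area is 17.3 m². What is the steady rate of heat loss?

Q ≈ 1830 W

Using the resistance-network approach (series):
R_aluminium = L/(kA) = 0.0058/(203×17.3) = 1.652×10^-6 K/W
R_calcium silicate = L/(kA) = 0.065/(0.0639×17.3) = 0.0588 K/W
R_brass = L/(kA) = 0.0014/(121×17.3) = 6.688×10^-7 K/W
R_outer film = 1/(h_o·A) = 1/(19.4×17.3) = 0.00298 K/W
R_total = 0.06178 K/W
Q = ΔT / R_total = 113 / 0.06178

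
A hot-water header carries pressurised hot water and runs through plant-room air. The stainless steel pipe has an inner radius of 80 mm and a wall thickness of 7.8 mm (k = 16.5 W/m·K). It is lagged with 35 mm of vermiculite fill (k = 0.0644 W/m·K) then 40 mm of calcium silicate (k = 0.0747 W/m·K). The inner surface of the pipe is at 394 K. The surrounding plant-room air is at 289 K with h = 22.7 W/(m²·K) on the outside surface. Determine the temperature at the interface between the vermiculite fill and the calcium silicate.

Cylindrical conduction, so R = ln(r₂/r₁)/(2πkL) per layer, in series:
R_stainless steel pipe wall = ln(87.8/80)/(2π×16.5×1) = 8.974×10^-4 K/W
R_vermiculite fill = ln(122.8/87.8)/(2π×0.0644×1) = 0.8291 K/W
R_calcium silicate = ln(162.8/122.8)/(2π×0.0747×1) = 0.6008 K/W
R_outer film = 1/(h_o·2πr_oL) = 1/(22.7×2π×0.1628×1) = 0.04307 K/W
R_total = 1.474 K/W
Q = ΔT/R_total = 105/1.474
Q = 71.2 W/m
T_interface = T_inner − Q·ΣR(inner→interface) = 394 − 71.2×0.83

T ≈ 335 K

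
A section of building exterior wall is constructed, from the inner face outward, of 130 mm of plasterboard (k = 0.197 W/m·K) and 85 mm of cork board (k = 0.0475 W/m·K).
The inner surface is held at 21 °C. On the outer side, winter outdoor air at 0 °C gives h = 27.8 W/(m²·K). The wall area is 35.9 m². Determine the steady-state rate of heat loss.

Q ≈ 303 W

Treating each layer as a thermal resistance in series:
R_plasterboard = L/(kA) = 0.13/(0.197×35.9) = 0.01838 K/W
R_cork board = L/(kA) = 0.085/(0.0475×35.9) = 0.04985 K/W
R_outer film = 1/(h_o·A) = 1/(27.8×35.9) = 0.001002 K/W
R_total = 0.06923 K/W
Q = ΔT / R_total = 21 / 0.06923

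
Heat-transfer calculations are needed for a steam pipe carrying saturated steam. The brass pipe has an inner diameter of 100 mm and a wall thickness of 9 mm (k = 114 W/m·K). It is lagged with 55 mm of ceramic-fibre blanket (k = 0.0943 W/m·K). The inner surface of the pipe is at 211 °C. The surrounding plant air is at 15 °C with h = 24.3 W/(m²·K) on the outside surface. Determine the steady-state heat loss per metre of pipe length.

q′ ≈ 168 W/m

Treating each annulus and film as a series resistance:
R_brass pipe wall = ln(59/50)/(2π×114×1) = 2.311×10^-4 K/W
R_ceramic-fibre blanket = ln(114/59)/(2π×0.0943×1) = 1.112 K/W
R_outer film = 1/(h_o·2πr_oL) = 1/(24.3×2π×0.114×1) = 0.05745 K/W
R_total = 1.169 K/W
Q = ΔT/R_total = 196/1.169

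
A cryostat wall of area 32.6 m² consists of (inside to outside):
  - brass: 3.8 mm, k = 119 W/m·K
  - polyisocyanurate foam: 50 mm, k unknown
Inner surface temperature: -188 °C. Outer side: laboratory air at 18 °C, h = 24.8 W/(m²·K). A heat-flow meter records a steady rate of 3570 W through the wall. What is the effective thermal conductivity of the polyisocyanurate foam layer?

k ≈ 0.0272 W/(m·K)

Thermal resistances in series:
R_brass = L/(kA) = 0.0038/(119×32.6) = 9.795×10^-7 K/W
R_outer film = 1/(h_o·A) = 1/(24.8×32.6) = 0.001237 K/W
Sum of known resistances R_other = 0.001238 K/W
Total R = ΔT/Q = 206/3570 = 0.0577 K/W
R_polyisocyanurate foam = R_total − R_other = 0.05647 K/W
k = L/(R·A) = 0.05/(0.05647×32.6)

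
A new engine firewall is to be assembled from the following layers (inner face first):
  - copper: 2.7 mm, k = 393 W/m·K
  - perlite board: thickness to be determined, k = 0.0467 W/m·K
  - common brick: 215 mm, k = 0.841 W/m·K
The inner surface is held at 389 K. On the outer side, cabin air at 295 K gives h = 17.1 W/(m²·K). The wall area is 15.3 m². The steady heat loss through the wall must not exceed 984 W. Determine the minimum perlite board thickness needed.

Using the resistance-network approach (series):
R_copper = L/(kA) = 0.0027/(393×15.3) = 4.49×10^-7 K/W
R_common brick = L/(kA) = 0.215/(0.841×15.3) = 0.01671 K/W
R_outer film = 1/(h_o·A) = 1/(17.1×15.3) = 0.003822 K/W
Sum of the known resistances R_other = 0.02053 K/W
Required total resistance R_tot = ΔT/Q_allow = 94/984 = 0.09553 K/W
R_perlite board = R_tot − R_other = 0.075 K/W
L = R·k·A = 0.075×0.0467×15.3

L ≈ 53.6 mm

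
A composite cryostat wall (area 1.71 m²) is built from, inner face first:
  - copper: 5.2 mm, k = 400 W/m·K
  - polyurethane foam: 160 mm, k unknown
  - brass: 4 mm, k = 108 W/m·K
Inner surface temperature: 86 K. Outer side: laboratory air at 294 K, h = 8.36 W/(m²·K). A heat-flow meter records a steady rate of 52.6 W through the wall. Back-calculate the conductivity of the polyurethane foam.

k ≈ 0.0241 W/(m·K)

Thermal resistances in series:
R_copper = L/(kA) = 0.0052/(400×1.71) = 7.602×10^-6 K/W
R_brass = L/(kA) = 0.004/(108×1.71) = 2.166×10^-5 K/W
R_outer film = 1/(h_o·A) = 1/(8.36×1.71) = 0.06995 K/W
Sum of known resistances R_other = 0.06998 K/W
Total R = ΔT/Q = 208/52.6 = 3.954 K/W
R_polyurethane foam = R_total − R_other = 3.884 K/W
k = L/(R·A) = 0.16/(3.884×1.71)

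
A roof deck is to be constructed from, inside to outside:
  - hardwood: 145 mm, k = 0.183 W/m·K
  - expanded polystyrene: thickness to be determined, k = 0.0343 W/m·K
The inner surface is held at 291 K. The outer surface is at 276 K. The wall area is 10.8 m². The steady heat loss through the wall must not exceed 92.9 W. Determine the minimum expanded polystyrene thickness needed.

L ≈ 32.6 mm

Model the wall as resistances in series:
R_hardwood = L/(kA) = 0.145/(0.183×10.8) = 0.07337 K/W
Sum of the known resistances R_other = 0.07337 K/W
Required total resistance R_tot = ΔT/Q_allow = 15/92.9 = 0.1615 K/W
R_expanded polystyrene = R_tot − R_other = 0.0881 K/W
L = R·k·A = 0.0881×0.0343×10.8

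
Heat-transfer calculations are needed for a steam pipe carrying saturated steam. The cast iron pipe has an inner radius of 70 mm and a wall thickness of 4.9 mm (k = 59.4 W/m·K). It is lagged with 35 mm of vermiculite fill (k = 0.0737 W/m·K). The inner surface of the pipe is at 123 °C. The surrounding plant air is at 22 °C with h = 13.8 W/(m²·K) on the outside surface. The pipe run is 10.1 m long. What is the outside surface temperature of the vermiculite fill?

T ≈ 33.4 °C

Treating each annulus and film as a series resistance:
R_cast iron pipe wall = ln(74.9/70)/(2π×59.4×10.1) = 1.795×10^-5 K/W
R_vermiculite fill = ln(109.9/74.9)/(2π×0.0737×10.1) = 0.08198 K/W
R_outer film = 1/(h_o·2πr_oL) = 1/(13.8×2π×0.1099×10.1) = 0.01039 K/W
R_total = 0.09239 K/W
Q = ΔT/R_total = 101/0.09239
Q = 1090 W
T_interface = T_inner − Q·ΣR(inner→interface) = 123 − 1090×0.082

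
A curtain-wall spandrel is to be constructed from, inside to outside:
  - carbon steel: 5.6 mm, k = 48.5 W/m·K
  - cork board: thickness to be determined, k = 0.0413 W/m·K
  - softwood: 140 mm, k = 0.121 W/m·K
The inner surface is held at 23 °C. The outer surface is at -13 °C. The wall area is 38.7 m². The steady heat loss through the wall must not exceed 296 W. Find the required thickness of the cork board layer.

Model the wall as resistances in series:
R_carbon steel = L/(kA) = 0.0056/(48.5×38.7) = 2.984×10^-6 K/W
R_softwood = L/(kA) = 0.14/(0.121×38.7) = 0.0299 K/W
Sum of the known resistances R_other = 0.0299 K/W
Required total resistance R_tot = ΔT/Q_allow = 36/296 = 0.1216 K/W
R_cork board = R_tot − R_other = 0.09172 K/W
L = R·k·A = 0.09172×0.0413×38.7

L ≈ 147 mm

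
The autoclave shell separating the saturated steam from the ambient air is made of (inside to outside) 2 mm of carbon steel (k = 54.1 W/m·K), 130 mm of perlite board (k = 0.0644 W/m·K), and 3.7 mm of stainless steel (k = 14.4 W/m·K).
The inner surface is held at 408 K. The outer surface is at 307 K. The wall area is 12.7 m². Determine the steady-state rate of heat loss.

Treating each layer as a thermal resistance in series:
R_carbon steel = L/(kA) = 0.002/(54.1×12.7) = 2.911×10^-6 K/W
R_perlite board = L/(kA) = 0.13/(0.0644×12.7) = 0.1589 K/W
R_stainless steel = L/(kA) = 0.0037/(14.4×12.7) = 2.023×10^-5 K/W
R_total = 0.159 K/W
Q = ΔT / R_total = 101 / 0.159

Q ≈ 635 W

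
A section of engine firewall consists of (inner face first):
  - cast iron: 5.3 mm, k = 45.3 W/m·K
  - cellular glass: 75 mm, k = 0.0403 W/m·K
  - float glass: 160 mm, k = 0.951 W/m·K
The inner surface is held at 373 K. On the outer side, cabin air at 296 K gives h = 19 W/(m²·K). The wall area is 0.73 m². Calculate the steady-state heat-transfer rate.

Using the resistance-network approach (series):
R_cast iron = L/(kA) = 0.0053/(45.3×0.73) = 1.603×10^-4 K/W
R_cellular glass = L/(kA) = 0.075/(0.0403×0.73) = 2.549 K/W
R_float glass = L/(kA) = 0.16/(0.951×0.73) = 0.2305 K/W
R_outer film = 1/(h_o·A) = 1/(19×0.73) = 0.0721 K/W
R_total = 2.852 K/W
Q = ΔT / R_total = 77 / 2.852

Q ≈ 27 W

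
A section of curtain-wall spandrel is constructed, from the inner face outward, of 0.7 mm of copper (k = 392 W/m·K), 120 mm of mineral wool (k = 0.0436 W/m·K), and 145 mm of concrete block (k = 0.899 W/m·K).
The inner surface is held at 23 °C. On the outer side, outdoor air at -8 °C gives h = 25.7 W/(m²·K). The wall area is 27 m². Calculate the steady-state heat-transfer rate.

Q ≈ 283 W

Using the resistance-network approach (series):
R_copper = L/(kA) = 0.0007/(392×27) = 6.614×10^-8 K/W
R_mineral wool = L/(kA) = 0.12/(0.0436×27) = 0.1019 K/W
R_concrete block = L/(kA) = 0.145/(0.899×27) = 0.005974 K/W
R_outer film = 1/(h_o·A) = 1/(25.7×27) = 0.001441 K/W
R_total = 0.1094 K/W
Q = ΔT / R_total = 31 / 0.1094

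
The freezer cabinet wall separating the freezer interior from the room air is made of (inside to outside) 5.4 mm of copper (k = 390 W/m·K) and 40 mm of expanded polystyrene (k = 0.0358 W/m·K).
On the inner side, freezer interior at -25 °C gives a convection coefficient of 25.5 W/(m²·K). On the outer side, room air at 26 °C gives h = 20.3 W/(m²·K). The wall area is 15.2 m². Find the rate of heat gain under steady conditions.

Model the wall as resistances in series:
R_inner film = 1/(h_i·A) = 1/(25.5×15.2) = 0.00258 K/W
R_copper = L/(kA) = 0.0054/(390×15.2) = 9.109×10^-7 K/W
R_expanded polystyrene = L/(kA) = 0.04/(0.0358×15.2) = 0.07351 K/W
R_outer film = 1/(h_o·A) = 1/(20.3×15.2) = 0.003241 K/W
R_total = 0.07933 K/W
Q = ΔT / R_total = 51 / 0.07933

Q ≈ 643 W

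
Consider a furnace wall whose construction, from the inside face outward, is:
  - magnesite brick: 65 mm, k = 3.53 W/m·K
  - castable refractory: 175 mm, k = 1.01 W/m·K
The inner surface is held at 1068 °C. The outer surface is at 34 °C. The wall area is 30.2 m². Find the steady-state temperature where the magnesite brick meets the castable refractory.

Using the resistance-network approach (series):
R_magnesite brick = L/(kA) = 0.065/(3.53×30.2) = 6.097×10^-4 K/W
R_castable refractory = L/(kA) = 0.175/(1.01×30.2) = 0.005737 K/W
R_total = 0.006347 K/W;  Q = ΔT/R_total = 1034/0.006347 = 162900 W
T_interface = T_inner − Q·ΣR(inner→interface) = 1068 − 163000×6.097×10^-4

T ≈ 969 °C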